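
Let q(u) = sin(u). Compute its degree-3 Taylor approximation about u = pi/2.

[(u - pi/2)^0] = 1;  [(u - pi/2)^1] = 0;  [(u - pi/2)^2] = -1/2;  [(u - pi/2)^3] = 0.

1 - (u - pi/2)^2/2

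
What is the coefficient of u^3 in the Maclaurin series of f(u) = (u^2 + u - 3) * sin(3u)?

Distribute the polynomial across the series and collect like powers.
f(0) = 0
f′(0) = -9
f′′(0) = 6
f′′′(0) = 99
So c_3 = f′′′(0)/3! = 33/2.

33/2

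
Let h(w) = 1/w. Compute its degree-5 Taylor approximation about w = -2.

-(w + 2)^5/64 - (w + 2)^4/32 - (w + 2)^3/16 - (w + 2)^2/8 - (w + 2)/4 - 1/2

h(-2) = -1/2
h′(-2) = -1/4
h′′(-2) = -1/4
h′′′(-2) = -3/8
h^(4)(-2) = -3/4
h^(5)(-2) = -15/8
Dividing each by k! gives the coefficients c_0, ..., c_5.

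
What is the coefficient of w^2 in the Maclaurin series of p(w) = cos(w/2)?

c_2 = p′′(0)/2! = -1/8.

-1/8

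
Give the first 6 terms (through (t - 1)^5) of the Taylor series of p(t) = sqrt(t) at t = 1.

Compute the successive derivatives at the expansion point and divide by k!.
[(t - 1)^0] = 1;  [(t - 1)^1] = 1/2;  [(t - 1)^2] = -1/8;  [(t - 1)^3] = 1/16;  [(t - 1)^4] = -5/128;  [(t - 1)^5] = 7/256.

7*(t - 1)^5/256 - 5*(t - 1)^4/128 + (t - 1)^3/16 - (t - 1)^2/8 + (t - 1)/2 + 1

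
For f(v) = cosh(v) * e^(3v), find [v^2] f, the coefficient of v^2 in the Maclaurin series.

Write out both Maclaurin series and multiply, keeping only the needed powers.
f(0) = 1
f′(0) = 3
f′′(0) = 10
The Taylor polynomial is Σ f^(k)(0)/k! · v^k.

5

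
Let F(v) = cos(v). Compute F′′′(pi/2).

The coefficient of (v - pi/2)^3 in the expansion is 1/6, so F′′′(pi/2) = 3! * (1/6) = 1.

1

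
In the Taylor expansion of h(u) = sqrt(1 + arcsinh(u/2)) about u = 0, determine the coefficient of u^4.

1/6144

Plug the Maclaurin series of the inner function into that of the outer and collect terms.
h(0) = 1
h′(0) = 1/4
h′′(0) = -1/16
h′′′(0) = -1/64
h^(4)(0) = 1/256
So c_4 = h^(4)(0)/4! = 1/6144.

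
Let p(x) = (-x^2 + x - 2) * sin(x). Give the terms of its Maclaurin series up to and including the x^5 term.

Shift and add copies of the series according to the polynomial's terms.
p(0) = 0
p′(0) = -2
p′′(0) = 2
p′′′(0) = -4
p^(4)(0) = -4
p^(5)(0) = 18
The Taylor polynomial is Σ p^(k)(0)/k! · x^k.

3*x^5/20 - x^4/6 - 2*x^3/3 + x^2 - 2*x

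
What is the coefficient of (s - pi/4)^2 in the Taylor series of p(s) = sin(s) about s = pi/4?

[(s - pi/4)^0] = sqrt(2)/2;  [(s - pi/4)^1] = sqrt(2)/2;  [(s - pi/4)^2] = -sqrt(2)/4.

-sqrt(2)/4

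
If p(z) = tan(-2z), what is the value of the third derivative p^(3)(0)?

Use the known series and substitute for the argument.
From the series, [z^3] p = -8/3; multiply by 3! = 6 to get -16.

-16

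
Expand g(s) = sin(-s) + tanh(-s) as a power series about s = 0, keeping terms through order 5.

-17*s^5/120 + s^3/2 - 2*s

Expand each term separately and add.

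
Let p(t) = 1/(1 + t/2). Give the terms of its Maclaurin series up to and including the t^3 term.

-t^3/8 + t^2/4 - t/2 + 1

Apply the Taylor formula c_k = f^(k)(a)/k!.
[t^0] = 1;  [t^1] = -1/2;  [t^2] = 1/4;  [t^3] = -1/8.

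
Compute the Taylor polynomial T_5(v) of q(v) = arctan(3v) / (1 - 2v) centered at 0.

303*v^5/5 + 6*v^4 + 3*v^3 + 6*v^2 + 3*v

Expand each factor separately, then convolve coefficients.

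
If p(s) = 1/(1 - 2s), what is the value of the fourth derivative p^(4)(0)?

Apply the Taylor formula c_k = f^(k)(a)/k!.
The coefficient of s^4 in the expansion is 16, so p^(4)(0) = 4! * (16) = 384.

384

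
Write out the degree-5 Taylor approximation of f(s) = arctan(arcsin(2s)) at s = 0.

Substitute the inner expansion into the outer series and collect powers.
[s^0] = 0;  [s^1] = 2;  [s^2] = 0;  [s^3] = -4/3;  [s^4] = 0;  [s^5] = 52/15.

52*s^5/15 - 4*s^3/3 + 2*s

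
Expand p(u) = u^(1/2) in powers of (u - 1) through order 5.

p(1) = 1
p′(1) = 1/2
p′′(1) = -1/4
p′′′(1) = 3/8
p^(4)(1) = -15/16
p^(5)(1) = 105/32

7*(u - 1)^5/256 - 5*(u - 1)^4/128 + (u - 1)^3/16 - (u - 1)^2/8 + (u - 1)/2 + 1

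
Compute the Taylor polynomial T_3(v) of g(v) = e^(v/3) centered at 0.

v^3/162 + v^2/18 + v/3 + 1

g(0) = 1
g′(0) = 1/3
g′′(0) = 1/9
g′′′(0) = 1/27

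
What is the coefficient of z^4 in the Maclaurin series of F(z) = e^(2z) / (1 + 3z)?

Take the Cauchy product of the two expansions.
So c_4 = F^(4)(0)/4! = 125/3.

125/3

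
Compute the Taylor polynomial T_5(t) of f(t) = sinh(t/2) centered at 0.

Differentiate repeatedly and evaluate at the center.
[t^0] = 0;  [t^1] = 1/2;  [t^2] = 0;  [t^3] = 1/48;  [t^4] = 0;  [t^5] = 1/3840.

t^5/3840 + t^3/48 + t/2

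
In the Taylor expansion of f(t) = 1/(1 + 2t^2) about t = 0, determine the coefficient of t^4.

Use the known series and substitute for the argument.

4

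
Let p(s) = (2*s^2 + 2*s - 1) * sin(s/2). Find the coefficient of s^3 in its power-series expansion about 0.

Multiply each power in the prefactor through the base expansion.
p(0) = 0
p′(0) = -1/2
p′′(0) = 2
p′′′(0) = 49/8
So c_3 = p′′′(0)/3! = 49/48.

49/48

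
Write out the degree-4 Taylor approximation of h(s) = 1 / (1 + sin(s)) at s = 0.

2*s^4/3 - 5*s^3/6 + s^2 - s + 1

Use the geometric series for the reciprocal, then substitute.
h(0) = 1
h′(0) = -1
h′′(0) = 2
h′′′(0) = -5
h^(4)(0) = 16
Then c_k = h^(k)(0)/k! gives each Taylor coefficient.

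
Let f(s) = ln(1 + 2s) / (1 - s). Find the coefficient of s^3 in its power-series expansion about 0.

8/3

Multiply the two series term by term and collect like powers.
f(0) = 0
f′(0) = 2
f′′(0) = 0
f′′′(0) = 16
So c_3 = f′′′(0)/3! = 8/3.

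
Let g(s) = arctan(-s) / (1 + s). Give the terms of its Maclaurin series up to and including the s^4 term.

2*s^4/3 - 2*s^3/3 + s^2 - s

Multiply the two series term by term and collect like powers.
g(0) = 0
g′(0) = -1
g′′(0) = 2
g′′′(0) = -4
g^(4)(0) = 16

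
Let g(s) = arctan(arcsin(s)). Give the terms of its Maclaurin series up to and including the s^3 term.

Plug the Maclaurin series of the inner function into that of the outer and collect terms.
g(0) = 0
g′(0) = 1
g′′(0) = 0
g′′′(0) = -1

-s^3/6 + s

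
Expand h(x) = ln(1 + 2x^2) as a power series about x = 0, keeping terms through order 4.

-2*x^4 + 2*x^2

h(0) = 0
h′(0) = 0
h′′(0) = 4
h′′′(0) = 0
h^(4)(0) = -48
The Taylor polynomial is Σ h^(k)(0)/k! · x^k.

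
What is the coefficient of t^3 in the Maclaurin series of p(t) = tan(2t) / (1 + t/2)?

Multiply the two series term by term and collect like powers.
p(0) = 0
p′(0) = 2
p′′(0) = -2
p′′′(0) = 19
Then c_k = p^(k)(0)/k! gives each Taylor coefficient.

19/6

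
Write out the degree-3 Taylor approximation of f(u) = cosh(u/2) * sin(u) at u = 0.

Take the Cauchy product of the two expansions.
f(0) = 0
f′(0) = 1
f′′(0) = 0
f′′′(0) = -1/4
The Taylor polynomial is Σ f^(k)(0)/k! · u^k.

-u^3/24 + u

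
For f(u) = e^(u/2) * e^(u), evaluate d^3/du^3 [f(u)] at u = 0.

Take the Cauchy product of the two expansions.
The coefficient of u^3 in the expansion is 9/16, so f′′′(0) = 3! * (9/16) = 27/8.

27/8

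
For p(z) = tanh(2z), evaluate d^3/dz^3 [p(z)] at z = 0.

-16

From the series, [z^3] p = -8/3; multiply by 3! = 6 to get -16.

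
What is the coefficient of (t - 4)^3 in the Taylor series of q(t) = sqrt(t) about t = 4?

[(t - 4)^0] = 2;  [(t - 4)^1] = 1/4;  [(t - 4)^2] = -1/64;  [(t - 4)^3] = 1/512.

1/512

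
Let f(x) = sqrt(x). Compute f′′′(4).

3/256

Apply the Taylor formula c_k = f^(k)(a)/k!.
From the series, [(x - 4)^3] f = 1/512; multiply by 3! = 6 to get 3/256.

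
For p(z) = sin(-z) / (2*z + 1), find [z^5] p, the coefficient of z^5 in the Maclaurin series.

-1841/120

Multiply the numerator's expansion by the denominator's geometric series.
p(0) = 0
p′(0) = -1
p′′(0) = 4
p′′′(0) = -23
p^(4)(0) = 184
p^(5)(0) = -1841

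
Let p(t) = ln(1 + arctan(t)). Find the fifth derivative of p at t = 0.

8

Substitute the inner expansion into the outer series and collect powers.
The coefficient of t^5 in the expansion is 1/15, so p^(5)(0) = 5! * (1/15) = 8.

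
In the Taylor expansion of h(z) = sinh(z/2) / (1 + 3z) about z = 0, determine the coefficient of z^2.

Write out both Maclaurin series and multiply, keeping only the needed powers.

-3/2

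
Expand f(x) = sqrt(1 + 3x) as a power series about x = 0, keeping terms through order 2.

Apply the Taylor formula c_k = f^(k)(a)/k!.
[x^0] = 1;  [x^1] = 3/2;  [x^2] = -9/8.

-9*x^2/8 + 3*x/2 + 1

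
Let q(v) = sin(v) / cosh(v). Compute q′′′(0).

Invert the denominator's series and multiply.
From the series, [v^3] q = -2/3; multiply by 3! = 6 to get -4.

-4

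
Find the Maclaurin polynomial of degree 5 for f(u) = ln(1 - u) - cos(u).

-u^5/5 - 7*u^4/24 - u^3/3 - u - 1

Expand each term separately and add.
f(0) = -1
f′(0) = -1
f′′(0) = 0
f′′′(0) = -2
f^(4)(0) = -7
f^(5)(0) = -24
Then c_k = f^(k)(0)/k! gives each Taylor coefficient.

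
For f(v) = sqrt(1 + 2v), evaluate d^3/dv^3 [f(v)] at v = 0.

3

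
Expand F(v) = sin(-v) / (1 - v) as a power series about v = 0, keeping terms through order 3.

-5*v^3/6 - v^2 - v

Use 1/(1 - r) = Σ r^k on the denominator, then take the Cauchy product.
[v^0] = 0;  [v^1] = -1;  [v^2] = -1;  [v^3] = -5/6.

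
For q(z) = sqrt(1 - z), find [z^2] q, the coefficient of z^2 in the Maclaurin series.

Apply the Taylor formula c_k = f^(k)(a)/k!.
q(0) = 1
q′(0) = -1/2
q′′(0) = -1/4
So c_2 = q′′(0)/2! = -1/8.

-1/8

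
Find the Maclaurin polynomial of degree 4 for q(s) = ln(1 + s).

Apply the Taylor formula c_k = f^(k)(a)/k!.
q(0) = 0
q′(0) = 1
q′′(0) = -1
q′′′(0) = 2
q^(4)(0) = -6
The Taylor polynomial is Σ q^(k)(0)/k! · s^k.

-s^4/4 + s^3/3 - s^2/2 + s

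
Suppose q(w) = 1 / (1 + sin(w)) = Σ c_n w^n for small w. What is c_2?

Expand as Σ (-1)^k u^k with u equal to the inner function's series.
q(0) = 1
q′(0) = -1
q′′(0) = 2

1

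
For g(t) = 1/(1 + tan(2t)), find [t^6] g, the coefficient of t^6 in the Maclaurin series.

Plug the Maclaurin series of the inner function into that of the outer and collect terms.
g(0) = 1
g′(0) = -2
g′′(0) = 8
g′′′(0) = -64
g^(4)(0) = 640
g^(5)(0) = -8192
g^(6)(0) = 124928
Then c_k = g^(k)(0)/k! gives each Taylor coefficient.

7808/45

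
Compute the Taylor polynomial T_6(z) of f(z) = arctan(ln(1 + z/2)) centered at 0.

Compose series: expand the inner function first, then feed it into the outer expansion.
[z^0] = 0;  [z^1] = 1/2;  [z^2] = -1/8;  [z^3] = 0;  [z^4] = 1/64;  [z^5] = -11/1920;  [z^6] = -1/1536.

-z^6/1536 - 11*z^5/1920 + z^4/64 - z^2/8 + z/2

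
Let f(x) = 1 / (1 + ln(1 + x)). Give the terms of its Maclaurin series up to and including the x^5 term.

-347*x^5/60 + 11*x^4/3 - 7*x^3/3 + 3*x^2/2 - x + 1

Use the geometric series for the reciprocal, then substitute.
f(0) = 1
f′(0) = -1
f′′(0) = 3
f′′′(0) = -14
f^(4)(0) = 88
f^(5)(0) = -694
The Taylor polynomial is Σ f^(k)(0)/k! · x^k.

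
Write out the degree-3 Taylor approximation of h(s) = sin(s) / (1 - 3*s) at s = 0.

53*s^3/6 + 3*s^2 + s

Use 1/(1 - r) = Σ r^k on the denominator, then take the Cauchy product.
[s^0] = 0;  [s^1] = 1;  [s^2] = 3;  [s^3] = 53/6.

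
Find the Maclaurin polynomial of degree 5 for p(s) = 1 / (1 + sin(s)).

Use the geometric series for the reciprocal, then substitute.
[s^0] = 1;  [s^1] = -1;  [s^2] = 1;  [s^3] = -5/6;  [s^4] = 2/3;  [s^5] = -61/120.

-61*s^5/120 + 2*s^4/3 - 5*s^3/6 + s^2 - s + 1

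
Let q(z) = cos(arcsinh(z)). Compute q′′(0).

-1

Plug the Maclaurin series of the inner function into that of the outer and collect terms.
From the series, [z^2] q = -1/2; multiply by 2! = 2 to get -1.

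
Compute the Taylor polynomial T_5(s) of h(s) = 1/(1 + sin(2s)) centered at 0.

-244*s^5/15 + 32*s^4/3 - 20*s^3/3 + 4*s^2 - 2*s + 1

Substitute the inner expansion into the outer series and collect powers.
[s^0] = 1;  [s^1] = -2;  [s^2] = 4;  [s^3] = -20/3;  [s^4] = 32/3;  [s^5] = -244/15.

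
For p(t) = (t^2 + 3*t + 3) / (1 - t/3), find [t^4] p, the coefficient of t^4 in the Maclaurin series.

7/27

Multiply each power in the prefactor through the base expansion.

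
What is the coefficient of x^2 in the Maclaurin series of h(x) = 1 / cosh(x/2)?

-1/8

Write the quotient as an unknown series and match coefficients against numerator = denominator · series.
[x^0] = 1;  [x^1] = 0;  [x^2] = -1/8.
So c_2 = h′′(0)/2! = -1/8.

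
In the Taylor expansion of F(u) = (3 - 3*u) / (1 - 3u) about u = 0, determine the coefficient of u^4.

Shift and add copies of the series according to the polynomial's terms.

162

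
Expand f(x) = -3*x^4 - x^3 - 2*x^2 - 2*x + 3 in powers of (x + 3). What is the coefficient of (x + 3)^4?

-3

Use the known series and substitute for the argument.
f(-3) = -225
f′(-3) = 307
f′′(-3) = -310
f′′′(-3) = 210
f^(4)(-3) = -72
So c_4 = f^(4)(-3)/4! = -3.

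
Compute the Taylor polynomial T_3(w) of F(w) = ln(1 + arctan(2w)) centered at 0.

Let u equal the inner series; expand the outer function in u and truncate.

-2*w^2 + 2*w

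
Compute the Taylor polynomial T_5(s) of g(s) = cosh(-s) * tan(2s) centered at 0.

Write out both Maclaurin series and multiply, keeping only the needed powers.
[s^0] = 0;  [s^1] = 2;  [s^2] = 0;  [s^3] = 11/3;  [s^4] = 0;  [s^5] = 341/60.

341*s^5/60 + 11*s^3/3 + 2*s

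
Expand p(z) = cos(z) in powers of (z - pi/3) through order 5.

Use the known series and substitute for the argument.

-sqrt(3)*(z - pi/3)^5/240 + (z - pi/3)^4/48 + sqrt(3)*(z - pi/3)^3/12 - (z - pi/3)^2/4 - sqrt(3)*(z - pi/3)/2 + 1/2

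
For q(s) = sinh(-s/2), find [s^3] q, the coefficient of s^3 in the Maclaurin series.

-1/48

q(0) = 0
q′(0) = -1/2
q′′(0) = 0
q′′′(0) = -1/8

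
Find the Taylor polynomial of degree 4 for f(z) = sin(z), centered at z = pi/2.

(z - pi/2)^4/24 - (z - pi/2)^2/2 + 1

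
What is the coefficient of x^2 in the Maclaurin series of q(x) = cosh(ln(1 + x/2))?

Substitute the inner expansion into the outer series and collect powers.
q(0) = 1
q′(0) = 0
q′′(0) = 1/4
Dividing each by k! gives the coefficients c_0, ..., c_2.

1/8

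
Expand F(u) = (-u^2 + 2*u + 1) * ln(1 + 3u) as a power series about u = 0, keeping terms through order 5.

Multiply each power in the prefactor through the base expansion.

-9*u^5/10 + 9*u^4/4 - 3*u^3 + 3*u^2/2 + 3*u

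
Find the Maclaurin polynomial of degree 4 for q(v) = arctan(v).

-v^3/3 + v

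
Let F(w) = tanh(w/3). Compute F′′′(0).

Use the known series and substitute for the argument.
The coefficient of w^3 in the expansion is -1/81, so F′′′(0) = 3! * (-1/81) = -2/27.

-2/27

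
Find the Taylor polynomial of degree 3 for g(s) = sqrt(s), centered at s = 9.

Compute the successive derivatives at the expansion point and divide by k!.
g(9) = 3
g′(9) = 1/6
g′′(9) = -1/108
g′′′(9) = 1/648
The Taylor polynomial is Σ g^(k)(9)/k! · (s - 9)^k.

(s - 9)^3/3888 - (s - 9)^2/216 + (s - 9)/6 + 3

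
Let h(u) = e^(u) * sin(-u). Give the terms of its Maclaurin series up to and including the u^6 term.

Take the Cauchy product of the two expansions.
[u^0] = 0;  [u^1] = -1;  [u^2] = -1;  [u^3] = -1/3;  [u^4] = 0;  [u^5] = 1/30;  [u^6] = 1/90.

u^6/90 + u^5/30 - u^3/3 - u^2 - u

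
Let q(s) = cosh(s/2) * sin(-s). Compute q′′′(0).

1/4

Multiply the two series term by term and collect like powers.
From the series, [s^3] q = 1/24; multiply by 3! = 6 to get 1/4.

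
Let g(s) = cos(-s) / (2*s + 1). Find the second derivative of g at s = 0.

7

Multiply the numerator's expansion by the denominator's geometric series.
From the series, [s^2] g = 7/2; multiply by 2! = 2 to get 7.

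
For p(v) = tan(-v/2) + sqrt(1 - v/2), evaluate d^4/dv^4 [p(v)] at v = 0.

-15/256

Add the two expansions coefficient-wise.
From the series, [v^4] p = -5/2048; multiply by 4! = 24 to get -15/256.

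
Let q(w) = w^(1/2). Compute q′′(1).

Use the known series and substitute for the argument.
The coefficient of (w - 1)^2 in the expansion is -1/8, so q′′(1) = 2! * (-1/8) = -1/4.

-1/4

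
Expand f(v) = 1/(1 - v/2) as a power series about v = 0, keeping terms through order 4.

f(0) = 1
f′(0) = 1/2
f′′(0) = 1/2
f′′′(0) = 3/4
f^(4)(0) = 3/2

v^4/16 + v^3/8 + v^2/4 + v/2 + 1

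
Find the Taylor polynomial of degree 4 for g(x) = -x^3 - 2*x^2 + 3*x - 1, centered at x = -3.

-(x + 3)^3 + 7*(x + 3)^2 - 12*(x + 3) - 1

g(-3) = -1
g′(-3) = -12
g′′(-3) = 14
g′′′(-3) = -6
g^(4)(-3) = 0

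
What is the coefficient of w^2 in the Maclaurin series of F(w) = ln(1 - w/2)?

Differentiate repeatedly and evaluate at the center.

-1/8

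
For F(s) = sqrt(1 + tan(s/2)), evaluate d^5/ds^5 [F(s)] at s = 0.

601/1024

Let u equal the inner series; expand the outer function in u and truncate.
The coefficient of s^5 in the expansion is 601/122880, so F^(5)(0) = 5! * (601/122880) = 601/1024.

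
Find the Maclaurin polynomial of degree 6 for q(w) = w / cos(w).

5*w^5/24 + w^3/2 + w

Divide the numerator series by the denominator series (power-series long division).
q(0) = 0
q′(0) = 1
q′′(0) = 0
q′′′(0) = 3
q^(4)(0) = 0
q^(5)(0) = 25
q^(6)(0) = 0
Dividing each by k! gives the coefficients c_0, ..., c_6.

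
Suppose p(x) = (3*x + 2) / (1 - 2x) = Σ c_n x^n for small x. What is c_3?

Shift and add copies of the series according to the polynomial's terms.
[x^0] = 2;  [x^1] = 7;  [x^2] = 14;  [x^3] = 28.

28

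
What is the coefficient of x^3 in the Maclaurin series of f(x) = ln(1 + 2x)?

8/3

c_3 = f′′′(0)/3! = 8/3.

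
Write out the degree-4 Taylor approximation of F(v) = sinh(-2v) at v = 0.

Use the known series and substitute for the argument.
F(0) = 0
F′(0) = -2
F′′(0) = 0
F′′′(0) = -8
F^(4)(0) = 0
The Taylor polynomial is Σ F^(k)(0)/k! · v^k.

-4*v^3/3 - 2*v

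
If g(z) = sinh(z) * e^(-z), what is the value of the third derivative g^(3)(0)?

Take the Cauchy product of the two expansions.
The coefficient of z^3 in the expansion is 2/3, so g′′′(0) = 3! * (2/3) = 4.

4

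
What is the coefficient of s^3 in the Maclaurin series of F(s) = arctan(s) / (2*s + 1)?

Expand 1/(denominator) as a geometric series and multiply by the numerator's series.
F(0) = 0
F′(0) = 1
F′′(0) = -4
F′′′(0) = 22
Dividing each by k! gives the coefficients c_0, ..., c_3.

11/3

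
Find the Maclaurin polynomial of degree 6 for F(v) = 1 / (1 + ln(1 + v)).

3289*v^6/360 - 347*v^5/60 + 11*v^4/3 - 7*v^3/3 + 3*v^2/2 - v + 1

Use the geometric series for the reciprocal, then substitute.
[v^0] = 1;  [v^1] = -1;  [v^2] = 3/2;  [v^3] = -7/3;  [v^4] = 11/3;  [v^5] = -347/60;  [v^6] = 3289/360.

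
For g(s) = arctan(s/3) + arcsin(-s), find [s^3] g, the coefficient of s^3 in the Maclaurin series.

-29/162

Add the two expansions coefficient-wise.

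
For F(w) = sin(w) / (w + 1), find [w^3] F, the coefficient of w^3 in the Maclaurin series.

Multiply the numerator's expansion by the denominator's geometric series.

5/6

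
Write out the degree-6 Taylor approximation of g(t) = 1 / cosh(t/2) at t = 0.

Divide the numerator series by the denominator series (power-series long division).
[t^0] = 1;  [t^1] = 0;  [t^2] = -1/8;  [t^3] = 0;  [t^4] = 5/384;  [t^5] = 0;  [t^6] = -61/46080.

-61*t^6/46080 + 5*t^4/384 - t^2/8 + 1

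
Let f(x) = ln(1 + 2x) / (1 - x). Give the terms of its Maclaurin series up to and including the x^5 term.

Expand each factor separately, then convolve coefficients.
[x^0] = 0;  [x^1] = 2;  [x^2] = 0;  [x^3] = 8/3;  [x^4] = -4/3;  [x^5] = 76/15.

76*x^5/15 - 4*x^4/3 + 8*x^3/3 + 2*x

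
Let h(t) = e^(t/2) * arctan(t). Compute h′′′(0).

-5/4

Write out both Maclaurin series and multiply, keeping only the needed powers.
The coefficient of t^3 in the expansion is -5/24, so h′′′(0) = 3! * (-5/24) = -5/4.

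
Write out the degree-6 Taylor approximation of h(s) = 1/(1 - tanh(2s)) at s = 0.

128*s^6/45 + 64*s^5/15 + 16*s^4/3 + 16*s^3/3 + 4*s^2 + 2*s + 1

Compose series: expand the inner function first, then feed it into the outer expansion.
[s^0] = 1;  [s^1] = 2;  [s^2] = 4;  [s^3] = 16/3;  [s^4] = 16/3;  [s^5] = 64/15;  [s^6] = 128/45.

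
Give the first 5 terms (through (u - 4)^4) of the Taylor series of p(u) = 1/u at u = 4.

Use the known series and substitute for the argument.

(u - 4)^4/1024 - (u - 4)^3/256 + (u - 4)^2/64 - (u - 4)/16 + 1/4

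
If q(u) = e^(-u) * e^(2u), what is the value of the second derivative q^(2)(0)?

1

Write out both Maclaurin series and multiply, keeping only the needed powers.
From the series, [u^2] q = 1/2; multiply by 2! = 2 to get 1.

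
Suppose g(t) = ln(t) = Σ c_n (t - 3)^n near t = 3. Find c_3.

Differentiate repeatedly and evaluate at the center.
[(t - 3)^0] = ln(3);  [(t - 3)^1] = 1/3;  [(t - 3)^2] = -1/18;  [(t - 3)^3] = 1/81.

1/81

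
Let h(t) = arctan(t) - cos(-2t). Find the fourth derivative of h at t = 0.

Expand each term separately and add.
The coefficient of t^4 in the expansion is -2/3, so h^(4)(0) = 4! * (-2/3) = -16.

-16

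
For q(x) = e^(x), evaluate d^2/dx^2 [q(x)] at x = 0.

1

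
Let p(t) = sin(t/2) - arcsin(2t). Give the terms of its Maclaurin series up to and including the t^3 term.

Expand each term separately and add.
p(0) = 0
p′(0) = -3/2
p′′(0) = 0
p′′′(0) = -65/8

-65*t^3/48 - 3*t/2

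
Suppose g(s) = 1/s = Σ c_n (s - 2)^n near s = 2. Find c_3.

-1/16

g(2) = 1/2
g′(2) = -1/4
g′′(2) = 1/4
g′′′(2) = -3/8
So c_3 = g′′′(2)/3! = -1/16.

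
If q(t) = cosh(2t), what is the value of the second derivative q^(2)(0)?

4

Compute the successive derivatives at the expansion point and divide by k!.
From the series, [t^2] q = 2; multiply by 2! = 2 to get 4.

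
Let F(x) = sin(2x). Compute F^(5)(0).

The coefficient of x^5 in the expansion is 4/15, so F^(5)(0) = 5! * (4/15) = 32.

32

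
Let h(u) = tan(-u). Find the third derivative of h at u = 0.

The coefficient of u^3 in the expansion is -1/3, so h′′′(0) = 3! * (-1/3) = -2.

-2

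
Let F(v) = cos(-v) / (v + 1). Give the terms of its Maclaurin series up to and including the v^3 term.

-v^3/2 + v^2/2 - v + 1

Multiply the numerator's expansion by the denominator's geometric series.
F(0) = 1
F′(0) = -1
F′′(0) = 1
F′′′(0) = -3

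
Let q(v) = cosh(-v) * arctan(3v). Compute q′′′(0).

-45

Write out both Maclaurin series and multiply, keeping only the needed powers.
From the series, [v^3] q = -15/2; multiply by 3! = 6 to get -45.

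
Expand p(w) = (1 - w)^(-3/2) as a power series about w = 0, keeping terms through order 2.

p(0) = 1
p′(0) = 3/2
p′′(0) = 15/4

15*w^2/8 + 3*w/2 + 1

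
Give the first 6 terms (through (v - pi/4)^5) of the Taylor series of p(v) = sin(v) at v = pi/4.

sqrt(2)*(v - pi/4)^5/240 + sqrt(2)*(v - pi/4)^4/48 - sqrt(2)*(v - pi/4)^3/12 - sqrt(2)*(v - pi/4)^2/4 + sqrt(2)*(v - pi/4)/2 + sqrt(2)/2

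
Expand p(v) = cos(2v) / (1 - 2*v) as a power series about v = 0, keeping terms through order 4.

26*v^4/3 + 4*v^3 + 2*v^2 + 2*v + 1

Expand 1/(denominator) as a geometric series and multiply by the numerator's series.
[v^0] = 1;  [v^1] = 2;  [v^2] = 2;  [v^3] = 4;  [v^4] = 26/3.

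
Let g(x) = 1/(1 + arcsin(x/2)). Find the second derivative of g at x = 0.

Compose series: expand the inner function first, then feed it into the outer expansion.
From the series, [x^2] g = 1/4; multiply by 2! = 2 to get 1/2.

1/2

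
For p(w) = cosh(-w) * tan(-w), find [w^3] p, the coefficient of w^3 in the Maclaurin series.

-5/6

Expand each factor separately, then convolve coefficients.
So c_3 = p′′′(0)/3! = -5/6.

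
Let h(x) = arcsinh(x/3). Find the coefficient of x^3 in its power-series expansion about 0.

-1/162

h(0) = 0
h′(0) = 1/3
h′′(0) = 0
h′′′(0) = -1/27
So c_3 = h′′′(0)/3! = -1/162.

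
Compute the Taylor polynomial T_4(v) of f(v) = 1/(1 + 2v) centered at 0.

16*v^4 - 8*v^3 + 4*v^2 - 2*v + 1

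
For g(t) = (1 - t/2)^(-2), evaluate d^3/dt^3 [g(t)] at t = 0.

From the series, [t^3] g = 1/2; multiply by 3! = 6 to get 3.

3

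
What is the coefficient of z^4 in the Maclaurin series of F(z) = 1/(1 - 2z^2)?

[z^0] = 1;  [z^1] = 0;  [z^2] = 2;  [z^3] = 0;  [z^4] = 4.
So c_4 = F^(4)(0)/4! = 4.

4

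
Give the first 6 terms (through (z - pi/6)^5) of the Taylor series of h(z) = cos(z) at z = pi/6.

-(z - pi/6)^5/240 + sqrt(3)*(z - pi/6)^4/48 + (z - pi/6)^3/12 - sqrt(3)*(z - pi/6)^2/4 - (z - pi/6)/2 + sqrt(3)/2

[(z - pi/6)^0] = sqrt(3)/2;  [(z - pi/6)^1] = -1/2;  [(z - pi/6)^2] = -sqrt(3)/4;  [(z - pi/6)^3] = 1/12;  [(z - pi/6)^4] = sqrt(3)/48;  [(z - pi/6)^5] = -1/240.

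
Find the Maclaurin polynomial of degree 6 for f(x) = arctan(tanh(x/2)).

x^5/48 - x^3/12 + x/2

Plug the Maclaurin series of the inner function into that of the outer and collect terms.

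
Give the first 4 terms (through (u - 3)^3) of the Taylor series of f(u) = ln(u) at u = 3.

[(u - 3)^0] = ln(3);  [(u - 3)^1] = 1/3;  [(u - 3)^2] = -1/18;  [(u - 3)^3] = 1/81.

(u - 3)^3/81 - (u - 3)^2/18 + (u - 3)/3 + ln(3)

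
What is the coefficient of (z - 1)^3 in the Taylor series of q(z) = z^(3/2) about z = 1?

-1/16

Apply the Taylor formula c_k = f^(k)(a)/k!.
q(1) = 1
q′(1) = 3/2
q′′(1) = 3/4
q′′′(1) = -3/8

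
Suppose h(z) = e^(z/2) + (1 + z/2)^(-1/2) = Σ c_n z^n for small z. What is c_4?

Add the two expansions coefficient-wise.
h(0) = 2
h′(0) = 1/4
h′′(0) = 7/16
h′′′(0) = -7/64
h^(4)(0) = 121/256
So c_4 = h^(4)(0)/4! = 121/6144.

121/6144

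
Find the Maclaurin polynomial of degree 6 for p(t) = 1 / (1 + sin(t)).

17*t^6/45 - 61*t^5/120 + 2*t^4/3 - 5*t^3/6 + t^2 - t + 1

Use the geometric series for the reciprocal, then substitute.
[t^0] = 1;  [t^1] = -1;  [t^2] = 1;  [t^3] = -5/6;  [t^4] = 2/3;  [t^5] = -61/120;  [t^6] = 17/45.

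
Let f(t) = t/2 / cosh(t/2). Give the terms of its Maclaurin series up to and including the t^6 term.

5*t^5/768 - t^3/16 + t/2

Divide the numerator series by the denominator series (power-series long division).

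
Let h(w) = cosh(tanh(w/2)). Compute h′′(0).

1/4

Let u equal the inner series; expand the outer function in u and truncate.
The coefficient of w^2 in the expansion is 1/8, so h′′(0) = 2! * (1/8) = 1/4.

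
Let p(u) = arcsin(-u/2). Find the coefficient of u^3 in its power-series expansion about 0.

-1/48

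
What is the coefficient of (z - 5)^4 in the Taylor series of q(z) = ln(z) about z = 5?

-1/2500

q(5) = ln(5)
q′(5) = 1/5
q′′(5) = -1/25
q′′′(5) = 2/125
q^(4)(5) = -6/625
So c_4 = q^(4)(5)/4! = -1/2500.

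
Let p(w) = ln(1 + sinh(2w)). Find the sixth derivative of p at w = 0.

Let u equal the inner series; expand the outer function in u and truncate.
The coefficient of w^6 in the expansion is -1024/45, so p^(6)(0) = 6! * (-1024/45) = -16384.

-16384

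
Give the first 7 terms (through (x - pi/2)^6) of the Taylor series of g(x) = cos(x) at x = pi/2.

[(x - pi/2)^0] = 0;  [(x - pi/2)^1] = -1;  [(x - pi/2)^2] = 0;  [(x - pi/2)^3] = 1/6;  [(x - pi/2)^4] = 0;  [(x - pi/2)^5] = -1/120;  [(x - pi/2)^6] = 0.

-(x - pi/2)^5/120 + (x - pi/2)^3/6 - (x - pi/2)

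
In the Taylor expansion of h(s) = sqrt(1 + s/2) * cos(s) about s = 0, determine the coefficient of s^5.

Expand each factor separately, then convolve coefficients.
h(0) = 1
h′(0) = 1/4
h′′(0) = -17/16
h′′′(0) = -45/64
h^(4)(0) = 337/256
h^(5)(0) = 905/1024
So c_5 = h^(5)(0)/5! = 181/24576.

181/24576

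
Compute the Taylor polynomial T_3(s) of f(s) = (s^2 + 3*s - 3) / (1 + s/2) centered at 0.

Shift and add copies of the series according to the polynomial's terms.

5*s^3/8 - 5*s^2/4 + 9*s/2 - 3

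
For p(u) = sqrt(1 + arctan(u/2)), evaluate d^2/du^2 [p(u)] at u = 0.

Compose series: expand the inner function first, then feed it into the outer expansion.
The coefficient of u^2 in the expansion is -1/32, so p′′(0) = 2! * (-1/32) = -1/16.

-1/16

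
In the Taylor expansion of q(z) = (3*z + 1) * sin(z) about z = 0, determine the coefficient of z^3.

-1/6

Distribute the polynomial across the series and collect like powers.
q(0) = 0
q′(0) = 1
q′′(0) = 6
q′′′(0) = -1
So c_3 = q′′′(0)/3! = -1/6.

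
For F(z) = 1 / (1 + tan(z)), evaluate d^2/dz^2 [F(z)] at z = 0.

2

Write 1/(1+u) = 1 - u + u^2 - u^3 + ... and substitute the series for u.
From the series, [z^2] F = 1; multiply by 2! = 2 to get 2.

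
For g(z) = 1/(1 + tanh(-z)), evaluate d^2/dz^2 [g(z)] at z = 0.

2

Compose series: expand the inner function first, then feed it into the outer expansion.
From the series, [z^2] g = 1; multiply by 2! = 2 to get 2.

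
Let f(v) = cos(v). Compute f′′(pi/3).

Use the known series and substitute for the argument.
From the series, [(v - pi/3)^2] f = -1/4; multiply by 2! = 2 to get -1/2.

-1/2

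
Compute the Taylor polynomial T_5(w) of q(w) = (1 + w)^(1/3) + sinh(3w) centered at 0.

59929*w^5/29160 - 10*w^4/243 + 739*w^3/162 - w^2/9 + 10*w/3 + 1

Expand each term separately and add.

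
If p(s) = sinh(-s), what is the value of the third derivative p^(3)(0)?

From the series, [s^3] p = -1/6; multiply by 3! = 6 to get -1.

-1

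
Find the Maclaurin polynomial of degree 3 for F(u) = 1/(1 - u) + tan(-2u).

Add the two expansions coefficient-wise.
F(0) = 1
F′(0) = -1
F′′(0) = 2
F′′′(0) = -10
The Taylor polynomial is Σ F^(k)(0)/k! · u^k.

-5*u^3/3 + u^2 - u + 1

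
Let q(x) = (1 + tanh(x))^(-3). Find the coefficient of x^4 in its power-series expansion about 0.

Plug the Maclaurin series of the inner function into that of the outer and collect terms.
[x^0] = 1;  [x^1] = -3;  [x^2] = 6;  [x^3] = -9;  [x^4] = 11.

11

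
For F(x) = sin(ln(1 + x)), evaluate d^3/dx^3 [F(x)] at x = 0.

Let u equal the inner series; expand the outer function in u and truncate.
The coefficient of x^3 in the expansion is 1/6, so F′′′(0) = 3! * (1/6) = 1.

1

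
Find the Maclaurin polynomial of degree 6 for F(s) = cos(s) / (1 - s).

389*s^6/720 + 13*s^5/24 + 13*s^4/24 + s^3/2 + s^2/2 + s + 1

Expand 1/(denominator) as a geometric series and multiply by the numerator's series.
F(0) = 1
F′(0) = 1
F′′(0) = 1
F′′′(0) = 3
F^(4)(0) = 13
F^(5)(0) = 65
F^(6)(0) = 389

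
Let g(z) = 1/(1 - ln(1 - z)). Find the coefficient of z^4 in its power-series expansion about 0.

Substitute the inner expansion into the outer series and collect powers.
[z^0] = 1;  [z^1] = -1;  [z^2] = 1/2;  [z^3] = -1/3;  [z^4] = 1/6.

1/6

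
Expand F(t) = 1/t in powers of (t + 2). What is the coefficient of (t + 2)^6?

F(-2) = -1/2
F′(-2) = -1/4
F′′(-2) = -1/4
F′′′(-2) = -3/8
F^(4)(-2) = -3/4
F^(5)(-2) = -15/8
F^(6)(-2) = -45/8
Then c_k = F^(k)(-2)/k! gives each Taylor coefficient.

-1/128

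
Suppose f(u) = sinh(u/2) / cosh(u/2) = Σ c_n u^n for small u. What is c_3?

-1/24

Write the quotient as an unknown series and match coefficients against numerator = denominator · series.
f(0) = 0
f′(0) = 1/2
f′′(0) = 0
f′′′(0) = -1/4
Dividing each by k! gives the coefficients c_0, ..., c_3.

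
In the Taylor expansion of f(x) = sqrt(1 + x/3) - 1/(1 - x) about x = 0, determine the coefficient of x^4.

Combine the two series term by term.
f(0) = 0
f′(0) = -5/6
f′′(0) = -73/36
f′′′(0) = -431/72
f^(4)(0) = -10373/432

-10373/10368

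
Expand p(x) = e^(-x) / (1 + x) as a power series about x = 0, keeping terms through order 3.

-8*x^3/3 + 5*x^2/2 - 2*x + 1

Expand each factor separately, then convolve coefficients.
[x^0] = 1;  [x^1] = -2;  [x^2] = 5/2;  [x^3] = -8/3.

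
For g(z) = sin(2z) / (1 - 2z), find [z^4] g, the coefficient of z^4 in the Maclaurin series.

Expand each factor separately, then convolve coefficients.

40/3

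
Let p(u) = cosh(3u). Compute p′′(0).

Compute the successive derivatives at the expansion point and divide by k!.
The coefficient of u^2 in the expansion is 9/2, so p′′(0) = 2! * (9/2) = 9.

9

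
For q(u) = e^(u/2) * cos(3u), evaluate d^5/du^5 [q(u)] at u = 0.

6121/32

Write out both Maclaurin series and multiply, keeping only the needed powers.
The coefficient of u^5 in the expansion is 6121/3840, so q^(5)(0) = 5! * (6121/3840) = 6121/32.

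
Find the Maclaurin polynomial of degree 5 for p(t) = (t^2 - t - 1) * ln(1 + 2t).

4*t^5/15 - 2*t^4/3 + 4*t^3/3 - 2*t

Shift and add copies of the series according to the polynomial's terms.
p(0) = 0
p′(0) = -2
p′′(0) = 0
p′′′(0) = 8
p^(4)(0) = -16
p^(5)(0) = 32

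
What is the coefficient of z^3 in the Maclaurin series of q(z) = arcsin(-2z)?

-4/3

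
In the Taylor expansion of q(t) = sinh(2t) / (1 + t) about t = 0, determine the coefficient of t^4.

Write out both Maclaurin series and multiply, keeping only the needed powers.
q(0) = 0
q′(0) = 2
q′′(0) = -4
q′′′(0) = 20
q^(4)(0) = -80
So c_4 = q^(4)(0)/4! = -10/3.

-10/3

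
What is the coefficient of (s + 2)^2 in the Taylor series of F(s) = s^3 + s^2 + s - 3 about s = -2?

[(s + 2)^0] = -9;  [(s + 2)^1] = 9;  [(s + 2)^2] = -5.
So c_2 = F′′(-2)/2! = -5.

-5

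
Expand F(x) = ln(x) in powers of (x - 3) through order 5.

(x - 3)^5/1215 - (x - 3)^4/324 + (x - 3)^3/81 - (x - 3)^2/18 + (x - 3)/3 + ln(3)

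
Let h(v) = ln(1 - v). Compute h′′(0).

-1

The coefficient of v^2 in the expansion is -1/2, so h′′(0) = 2! * (-1/2) = -1.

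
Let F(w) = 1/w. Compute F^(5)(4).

-15/512

From the series, [(w - 4)^5] F = -1/4096; multiply by 5! = 120 to get -15/512.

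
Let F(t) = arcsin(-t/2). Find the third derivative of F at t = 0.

From the series, [t^3] F = -1/48; multiply by 3! = 6 to get -1/8.

-1/8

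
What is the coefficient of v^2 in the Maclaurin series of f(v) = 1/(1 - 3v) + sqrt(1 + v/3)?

647/72

Combine the two series term by term.
f(0) = 2
f′(0) = 19/6
f′′(0) = 647/36
Then c_k = f^(k)(0)/k! gives each Taylor coefficient.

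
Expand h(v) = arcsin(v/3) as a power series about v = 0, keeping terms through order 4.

v^3/162 + v/3

Use the known series and substitute for the argument.
h(0) = 0
h′(0) = 1/3
h′′(0) = 0
h′′′(0) = 1/27
h^(4)(0) = 0
Dividing each by k! gives the coefficients c_0, ..., c_4.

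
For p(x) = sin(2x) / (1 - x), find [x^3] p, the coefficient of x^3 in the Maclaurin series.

2/3

Expand each factor separately, then convolve coefficients.
[x^0] = 0;  [x^1] = 2;  [x^2] = 2;  [x^3] = 2/3.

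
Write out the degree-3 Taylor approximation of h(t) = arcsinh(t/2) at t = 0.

-t^3/48 + t/2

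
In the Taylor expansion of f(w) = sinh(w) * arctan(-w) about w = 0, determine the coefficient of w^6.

-11/72

Write out both Maclaurin series and multiply, keeping only the needed powers.
f(0) = 0
f′(0) = 0
f′′(0) = -2
f′′′(0) = 0
f^(4)(0) = 4
f^(5)(0) = 0
f^(6)(0) = -110
Dividing each by k! gives the coefficients c_0, ..., c_6.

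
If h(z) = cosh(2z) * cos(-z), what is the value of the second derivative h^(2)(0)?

3

Take the Cauchy product of the two expansions.
The coefficient of z^2 in the expansion is 3/2, so h′′(0) = 2! * (3/2) = 3.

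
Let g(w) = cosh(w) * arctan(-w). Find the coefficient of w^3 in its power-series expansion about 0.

-1/6

Expand each factor separately, then convolve coefficients.
g(0) = 0
g′(0) = -1
g′′(0) = 0
g′′′(0) = -1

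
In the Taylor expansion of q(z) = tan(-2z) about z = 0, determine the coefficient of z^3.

[z^0] = 0;  [z^1] = -2;  [z^2] = 0;  [z^3] = -8/3.
So c_3 = q′′′(0)/3! = -8/3.

-8/3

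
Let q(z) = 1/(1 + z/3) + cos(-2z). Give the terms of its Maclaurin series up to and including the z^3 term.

Combine the two series term by term.
[z^0] = 2;  [z^1] = -1/3;  [z^2] = -17/9;  [z^3] = -1/27.

-z^3/27 - 17*z^2/9 - z/3 + 2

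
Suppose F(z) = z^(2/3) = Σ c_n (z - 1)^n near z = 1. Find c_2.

-1/9

F(1) = 1
F′(1) = 2/3
F′′(1) = -2/9
Dividing each by k! gives the coefficients c_0, ..., c_2.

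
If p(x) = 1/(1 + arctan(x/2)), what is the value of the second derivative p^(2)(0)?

Plug the Maclaurin series of the inner function into that of the outer and collect terms.
The coefficient of x^2 in the expansion is 1/4, so p′′(0) = 2! * (1/4) = 1/2.

1/2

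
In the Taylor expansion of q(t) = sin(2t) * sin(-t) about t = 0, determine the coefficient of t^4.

5/3

Take the Cauchy product of the two expansions.
[t^0] = 0;  [t^1] = 0;  [t^2] = -2;  [t^3] = 0;  [t^4] = 5/3.
So c_4 = q^(4)(0)/4! = 5/3.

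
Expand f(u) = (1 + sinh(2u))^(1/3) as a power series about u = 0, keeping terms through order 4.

Plug the Maclaurin series of the inner function into that of the outer and collect terms.
f(0) = 1
f′(0) = 2/3
f′′(0) = -8/9
f′′′(0) = 152/27
f^(4)(0) = -2432/81

-304*u^4/243 + 76*u^3/81 - 4*u^2/9 + 2*u/3 + 1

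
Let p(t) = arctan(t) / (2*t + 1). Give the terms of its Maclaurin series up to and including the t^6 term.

-446*t^6/15 + 223*t^5/15 - 22*t^4/3 + 11*t^3/3 - 2*t^2 + t

Expand 1/(denominator) as a geometric series and multiply by the numerator's series.
p(0) = 0
p′(0) = 1
p′′(0) = -4
p′′′(0) = 22
p^(4)(0) = -176
p^(5)(0) = 1784
p^(6)(0) = -21408
Dividing each by k! gives the coefficients c_0, ..., c_6.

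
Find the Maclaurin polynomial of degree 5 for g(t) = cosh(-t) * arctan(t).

3*t^5/40 + t^3/6 + t

Multiply the two series term by term and collect like powers.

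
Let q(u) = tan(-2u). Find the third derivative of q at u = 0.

-16

The coefficient of u^3 in the expansion is -8/3, so q′′′(0) = 3! * (-8/3) = -16.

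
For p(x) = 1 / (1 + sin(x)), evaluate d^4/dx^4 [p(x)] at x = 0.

16

Use the geometric series for the reciprocal, then substitute.
The coefficient of x^4 in the expansion is 2/3, so p^(4)(0) = 4! * (2/3) = 16.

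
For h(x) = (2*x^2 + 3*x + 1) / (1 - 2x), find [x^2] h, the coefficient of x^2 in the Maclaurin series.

12

Shift and add copies of the series according to the polynomial's terms.
h(0) = 1
h′(0) = 5
h′′(0) = 24
Then c_k = h^(k)(0)/k! gives each Taylor coefficient.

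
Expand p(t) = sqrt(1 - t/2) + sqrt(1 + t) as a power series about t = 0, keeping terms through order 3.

7*t^3/128 - 5*t^2/32 + t/4 + 2

Expand each term separately and add.
p(0) = 2
p′(0) = 1/4
p′′(0) = -5/16
p′′′(0) = 21/64
Then c_k = p^(k)(0)/k! gives each Taylor coefficient.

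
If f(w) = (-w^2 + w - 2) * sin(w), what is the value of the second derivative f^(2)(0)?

Distribute the polynomial across the series and collect like powers.
The coefficient of w^2 in the expansion is 1, so f′′(0) = 2! * (1) = 2.

2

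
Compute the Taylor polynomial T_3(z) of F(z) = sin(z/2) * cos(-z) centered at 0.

-13*z^3/48 + z/2

Write out both Maclaurin series and multiply, keeping only the needed powers.
F(0) = 0
F′(0) = 1/2
F′′(0) = 0
F′′′(0) = -13/8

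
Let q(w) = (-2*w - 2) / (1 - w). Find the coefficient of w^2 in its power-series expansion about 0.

-4

Multiply each power in the prefactor through the base expansion.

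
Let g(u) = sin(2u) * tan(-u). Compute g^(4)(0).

Multiply the two series term by term and collect like powers.
The coefficient of u^4 in the expansion is 2/3, so g^(4)(0) = 4! * (2/3) = 16.

16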